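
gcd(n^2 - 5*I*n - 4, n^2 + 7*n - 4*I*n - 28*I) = n - 4*I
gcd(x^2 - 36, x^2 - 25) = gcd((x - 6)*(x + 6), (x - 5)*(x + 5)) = 1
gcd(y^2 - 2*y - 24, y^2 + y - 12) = y + 4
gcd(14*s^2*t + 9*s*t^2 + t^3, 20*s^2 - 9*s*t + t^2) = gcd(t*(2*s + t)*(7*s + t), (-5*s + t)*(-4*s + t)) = 1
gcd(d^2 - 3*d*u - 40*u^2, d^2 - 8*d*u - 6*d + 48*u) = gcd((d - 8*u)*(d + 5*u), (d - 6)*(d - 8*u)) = -d + 8*u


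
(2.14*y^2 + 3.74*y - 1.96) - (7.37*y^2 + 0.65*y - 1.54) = -5.23*y^2 + 3.09*y - 0.42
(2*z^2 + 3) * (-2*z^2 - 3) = -4*z^4 - 12*z^2 - 9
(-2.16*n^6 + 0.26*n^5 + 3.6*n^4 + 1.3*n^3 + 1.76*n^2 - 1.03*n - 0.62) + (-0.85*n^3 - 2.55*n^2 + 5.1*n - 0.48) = -2.16*n^6 + 0.26*n^5 + 3.6*n^4 + 0.45*n^3 - 0.79*n^2 + 4.07*n - 1.1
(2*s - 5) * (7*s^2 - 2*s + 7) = 14*s^3 - 39*s^2 + 24*s - 35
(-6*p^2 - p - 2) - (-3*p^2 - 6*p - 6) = -3*p^2 + 5*p + 4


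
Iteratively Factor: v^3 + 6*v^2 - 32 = (v + 4)*(v^2 + 2*v - 8) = (v - 2)*(v + 4)*(v + 4)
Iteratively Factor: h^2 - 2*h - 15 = (h + 3)*(h - 5)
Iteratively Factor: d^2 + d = (d)*(d + 1)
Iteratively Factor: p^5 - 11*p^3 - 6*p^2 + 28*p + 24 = (p + 1)*(p^4 - p^3 - 10*p^2 + 4*p + 24) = (p + 1)*(p + 2)*(p^3 - 3*p^2 - 4*p + 12) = (p + 1)*(p + 2)^2*(p^2 - 5*p + 6) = (p - 3)*(p + 1)*(p + 2)^2*(p - 2)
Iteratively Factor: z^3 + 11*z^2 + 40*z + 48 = (z + 4)*(z^2 + 7*z + 12) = (z + 3)*(z + 4)*(z + 4)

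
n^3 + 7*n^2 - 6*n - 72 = (n - 3)*(n + 4)*(n + 6)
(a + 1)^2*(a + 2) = a^3 + 4*a^2 + 5*a + 2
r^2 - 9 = (r - 3)*(r + 3)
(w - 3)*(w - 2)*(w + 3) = w^3 - 2*w^2 - 9*w + 18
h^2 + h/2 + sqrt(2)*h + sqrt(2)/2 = (h + 1/2)*(h + sqrt(2))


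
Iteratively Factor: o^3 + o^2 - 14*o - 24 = (o + 2)*(o^2 - o - 12) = (o - 4)*(o + 2)*(o + 3)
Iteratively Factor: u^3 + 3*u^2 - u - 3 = (u + 3)*(u^2 - 1) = (u - 1)*(u + 3)*(u + 1)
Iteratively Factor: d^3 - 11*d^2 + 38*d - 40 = (d - 5)*(d^2 - 6*d + 8) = (d - 5)*(d - 2)*(d - 4)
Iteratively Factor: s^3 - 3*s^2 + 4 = (s + 1)*(s^2 - 4*s + 4) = (s - 2)*(s + 1)*(s - 2)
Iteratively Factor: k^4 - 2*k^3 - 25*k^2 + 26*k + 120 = (k - 5)*(k^3 + 3*k^2 - 10*k - 24) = (k - 5)*(k - 3)*(k^2 + 6*k + 8) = (k - 5)*(k - 3)*(k + 4)*(k + 2)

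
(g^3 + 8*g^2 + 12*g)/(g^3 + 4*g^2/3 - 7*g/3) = 3*(g^2 + 8*g + 12)/(3*g^2 + 4*g - 7)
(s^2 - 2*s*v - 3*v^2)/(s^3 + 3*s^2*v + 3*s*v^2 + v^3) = (s - 3*v)/(s^2 + 2*s*v + v^2)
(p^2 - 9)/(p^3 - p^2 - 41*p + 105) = (p + 3)/(p^2 + 2*p - 35)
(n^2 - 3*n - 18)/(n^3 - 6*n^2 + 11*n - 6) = (n^2 - 3*n - 18)/(n^3 - 6*n^2 + 11*n - 6)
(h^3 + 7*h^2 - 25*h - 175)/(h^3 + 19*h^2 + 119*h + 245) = (h - 5)/(h + 7)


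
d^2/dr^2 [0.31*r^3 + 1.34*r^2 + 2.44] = 1.86*r + 2.68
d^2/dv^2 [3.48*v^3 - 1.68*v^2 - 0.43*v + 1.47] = 20.88*v - 3.36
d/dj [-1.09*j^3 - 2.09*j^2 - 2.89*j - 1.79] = -3.27*j^2 - 4.18*j - 2.89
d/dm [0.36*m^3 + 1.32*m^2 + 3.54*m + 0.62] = 1.08*m^2 + 2.64*m + 3.54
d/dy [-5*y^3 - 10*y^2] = 5*y*(-3*y - 4)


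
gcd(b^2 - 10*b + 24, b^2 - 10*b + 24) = b^2 - 10*b + 24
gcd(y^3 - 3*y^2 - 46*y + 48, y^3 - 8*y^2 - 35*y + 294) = y + 6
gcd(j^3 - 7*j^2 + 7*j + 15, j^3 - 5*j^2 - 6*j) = j + 1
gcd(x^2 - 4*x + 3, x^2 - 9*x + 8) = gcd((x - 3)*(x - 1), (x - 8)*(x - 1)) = x - 1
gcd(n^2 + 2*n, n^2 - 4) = n + 2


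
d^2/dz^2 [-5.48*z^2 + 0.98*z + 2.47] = -10.9600000000000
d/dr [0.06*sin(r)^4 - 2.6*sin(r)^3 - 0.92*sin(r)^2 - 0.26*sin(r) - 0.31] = (0.24*sin(r)^3 - 7.8*sin(r)^2 - 1.84*sin(r) - 0.26)*cos(r)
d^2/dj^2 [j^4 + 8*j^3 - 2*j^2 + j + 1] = 12*j^2 + 48*j - 4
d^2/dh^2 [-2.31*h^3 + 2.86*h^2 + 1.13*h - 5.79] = 5.72 - 13.86*h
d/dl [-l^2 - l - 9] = -2*l - 1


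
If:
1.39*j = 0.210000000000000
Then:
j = 0.15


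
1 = 1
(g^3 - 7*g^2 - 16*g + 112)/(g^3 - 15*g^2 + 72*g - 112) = (g + 4)/(g - 4)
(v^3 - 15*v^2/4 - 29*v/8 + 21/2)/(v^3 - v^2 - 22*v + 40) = (v^2 + v/4 - 21/8)/(v^2 + 3*v - 10)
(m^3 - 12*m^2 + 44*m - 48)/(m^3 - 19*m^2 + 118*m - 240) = (m^2 - 6*m + 8)/(m^2 - 13*m + 40)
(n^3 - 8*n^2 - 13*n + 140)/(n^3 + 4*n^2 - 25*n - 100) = (n - 7)/(n + 5)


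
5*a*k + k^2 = k*(5*a + k)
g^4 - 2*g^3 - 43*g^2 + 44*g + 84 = (g - 7)*(g - 2)*(g + 1)*(g + 6)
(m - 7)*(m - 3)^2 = m^3 - 13*m^2 + 51*m - 63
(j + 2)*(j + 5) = j^2 + 7*j + 10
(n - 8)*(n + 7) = n^2 - n - 56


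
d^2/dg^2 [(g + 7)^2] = 2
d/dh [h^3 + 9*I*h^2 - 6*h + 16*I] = 3*h^2 + 18*I*h - 6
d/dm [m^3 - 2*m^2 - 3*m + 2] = 3*m^2 - 4*m - 3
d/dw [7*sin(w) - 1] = 7*cos(w)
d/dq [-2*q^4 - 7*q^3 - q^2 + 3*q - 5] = -8*q^3 - 21*q^2 - 2*q + 3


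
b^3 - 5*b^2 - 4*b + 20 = (b - 5)*(b - 2)*(b + 2)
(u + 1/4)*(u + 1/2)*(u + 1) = u^3 + 7*u^2/4 + 7*u/8 + 1/8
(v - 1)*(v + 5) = v^2 + 4*v - 5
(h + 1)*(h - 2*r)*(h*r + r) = h^3*r - 2*h^2*r^2 + 2*h^2*r - 4*h*r^2 + h*r - 2*r^2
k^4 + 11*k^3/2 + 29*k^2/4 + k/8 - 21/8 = (k - 1/2)*(k + 1)*(k + 3/2)*(k + 7/2)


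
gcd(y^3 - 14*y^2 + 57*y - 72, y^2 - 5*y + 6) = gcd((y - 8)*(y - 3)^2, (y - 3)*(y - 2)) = y - 3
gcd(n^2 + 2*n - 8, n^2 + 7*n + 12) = n + 4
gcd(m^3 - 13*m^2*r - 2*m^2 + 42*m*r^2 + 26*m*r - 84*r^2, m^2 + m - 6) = m - 2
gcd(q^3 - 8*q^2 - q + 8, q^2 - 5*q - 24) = q - 8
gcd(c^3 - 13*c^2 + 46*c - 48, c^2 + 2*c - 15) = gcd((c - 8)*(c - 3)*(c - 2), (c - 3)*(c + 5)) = c - 3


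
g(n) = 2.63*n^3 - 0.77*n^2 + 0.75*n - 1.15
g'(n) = 7.89*n^2 - 1.54*n + 0.75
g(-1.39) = -10.74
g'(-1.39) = 18.13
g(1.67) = 10.20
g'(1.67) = 20.18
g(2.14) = 22.70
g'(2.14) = 33.59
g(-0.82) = -3.73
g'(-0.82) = 7.32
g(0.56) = -0.51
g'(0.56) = 2.36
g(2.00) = 18.31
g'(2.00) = 29.23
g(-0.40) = -1.74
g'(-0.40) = 2.63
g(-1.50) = -12.88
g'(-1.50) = 20.81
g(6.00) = 543.71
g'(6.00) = 275.55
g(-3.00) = -81.34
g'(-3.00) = 76.38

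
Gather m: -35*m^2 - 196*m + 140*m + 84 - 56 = -35*m^2 - 56*m + 28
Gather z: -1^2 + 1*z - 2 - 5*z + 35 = 32 - 4*z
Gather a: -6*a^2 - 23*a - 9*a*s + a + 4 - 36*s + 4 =-6*a^2 + a*(-9*s - 22) - 36*s + 8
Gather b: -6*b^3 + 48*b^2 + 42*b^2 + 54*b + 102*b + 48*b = -6*b^3 + 90*b^2 + 204*b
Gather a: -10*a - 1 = -10*a - 1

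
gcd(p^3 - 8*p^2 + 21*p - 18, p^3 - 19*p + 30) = p^2 - 5*p + 6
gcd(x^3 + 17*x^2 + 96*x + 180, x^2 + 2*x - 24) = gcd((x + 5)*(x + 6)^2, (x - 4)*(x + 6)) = x + 6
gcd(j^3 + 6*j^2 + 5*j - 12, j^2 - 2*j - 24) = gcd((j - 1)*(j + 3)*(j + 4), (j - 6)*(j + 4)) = j + 4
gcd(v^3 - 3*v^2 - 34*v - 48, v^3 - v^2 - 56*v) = v - 8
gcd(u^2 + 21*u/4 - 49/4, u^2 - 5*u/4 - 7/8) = u - 7/4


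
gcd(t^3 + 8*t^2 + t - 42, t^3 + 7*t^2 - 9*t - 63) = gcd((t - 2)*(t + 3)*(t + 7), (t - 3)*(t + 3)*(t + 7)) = t^2 + 10*t + 21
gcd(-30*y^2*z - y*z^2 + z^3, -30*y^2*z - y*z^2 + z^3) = 30*y^2*z + y*z^2 - z^3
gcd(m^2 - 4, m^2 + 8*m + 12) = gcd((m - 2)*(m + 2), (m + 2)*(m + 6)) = m + 2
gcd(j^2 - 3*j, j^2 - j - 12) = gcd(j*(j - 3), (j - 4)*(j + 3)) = 1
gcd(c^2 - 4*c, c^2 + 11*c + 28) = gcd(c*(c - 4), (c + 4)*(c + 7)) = 1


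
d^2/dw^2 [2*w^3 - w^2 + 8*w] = 12*w - 2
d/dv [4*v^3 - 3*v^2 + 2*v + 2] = 12*v^2 - 6*v + 2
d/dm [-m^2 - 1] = -2*m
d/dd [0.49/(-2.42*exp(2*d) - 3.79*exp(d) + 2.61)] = (2.3716*exp(d) + 1.8571)*exp(d)/(2.42*exp(2*d) + 3.79*exp(d) - 2.61)^2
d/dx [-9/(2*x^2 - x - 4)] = 9*(4*x - 1)/(-2*x^2 + x + 4)^2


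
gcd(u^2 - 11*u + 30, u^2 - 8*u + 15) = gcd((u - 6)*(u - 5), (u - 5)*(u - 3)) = u - 5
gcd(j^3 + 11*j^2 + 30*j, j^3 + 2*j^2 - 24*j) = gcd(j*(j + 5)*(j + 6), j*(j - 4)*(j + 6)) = j^2 + 6*j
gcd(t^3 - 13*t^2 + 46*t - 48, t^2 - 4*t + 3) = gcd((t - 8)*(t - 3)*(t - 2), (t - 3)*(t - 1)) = t - 3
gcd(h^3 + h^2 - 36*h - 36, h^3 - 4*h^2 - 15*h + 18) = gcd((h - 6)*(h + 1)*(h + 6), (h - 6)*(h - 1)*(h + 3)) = h - 6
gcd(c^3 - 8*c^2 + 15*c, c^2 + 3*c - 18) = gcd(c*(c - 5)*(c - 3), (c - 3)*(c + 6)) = c - 3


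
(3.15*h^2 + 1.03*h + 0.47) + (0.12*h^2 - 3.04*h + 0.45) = 3.27*h^2 - 2.01*h + 0.92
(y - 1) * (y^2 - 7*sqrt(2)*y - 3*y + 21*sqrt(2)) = y^3 - 7*sqrt(2)*y^2 - 4*y^2 + 3*y + 28*sqrt(2)*y - 21*sqrt(2)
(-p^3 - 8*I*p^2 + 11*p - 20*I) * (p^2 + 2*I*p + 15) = -p^5 - 10*I*p^4 + 12*p^3 - 118*I*p^2 + 205*p - 300*I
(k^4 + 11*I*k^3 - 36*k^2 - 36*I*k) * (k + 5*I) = k^5 + 16*I*k^4 - 91*k^3 - 216*I*k^2 + 180*k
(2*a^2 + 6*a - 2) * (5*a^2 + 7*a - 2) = 10*a^4 + 44*a^3 + 28*a^2 - 26*a + 4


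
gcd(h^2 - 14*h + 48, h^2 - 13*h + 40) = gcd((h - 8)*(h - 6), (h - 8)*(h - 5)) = h - 8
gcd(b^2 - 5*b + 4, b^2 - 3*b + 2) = b - 1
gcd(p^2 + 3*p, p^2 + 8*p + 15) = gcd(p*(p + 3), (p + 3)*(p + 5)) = p + 3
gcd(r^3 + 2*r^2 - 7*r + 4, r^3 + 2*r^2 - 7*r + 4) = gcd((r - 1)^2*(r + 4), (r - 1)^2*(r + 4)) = r^3 + 2*r^2 - 7*r + 4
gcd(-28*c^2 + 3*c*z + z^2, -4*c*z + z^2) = -4*c + z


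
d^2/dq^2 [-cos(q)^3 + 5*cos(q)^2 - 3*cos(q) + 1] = 15*cos(q)/4 - 10*cos(2*q) + 9*cos(3*q)/4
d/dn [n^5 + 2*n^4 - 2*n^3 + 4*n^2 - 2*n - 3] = 5*n^4 + 8*n^3 - 6*n^2 + 8*n - 2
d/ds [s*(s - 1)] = 2*s - 1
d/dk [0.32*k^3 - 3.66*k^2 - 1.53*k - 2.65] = 0.96*k^2 - 7.32*k - 1.53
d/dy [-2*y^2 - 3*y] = -4*y - 3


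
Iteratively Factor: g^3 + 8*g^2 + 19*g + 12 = (g + 1)*(g^2 + 7*g + 12) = (g + 1)*(g + 3)*(g + 4)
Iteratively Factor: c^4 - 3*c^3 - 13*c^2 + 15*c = (c - 1)*(c^3 - 2*c^2 - 15*c) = (c - 1)*(c + 3)*(c^2 - 5*c) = c*(c - 1)*(c + 3)*(c - 5)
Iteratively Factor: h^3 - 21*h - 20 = (h + 4)*(h^2 - 4*h - 5) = (h + 1)*(h + 4)*(h - 5)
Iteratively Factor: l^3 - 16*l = (l)*(l^2 - 16) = l*(l - 4)*(l + 4)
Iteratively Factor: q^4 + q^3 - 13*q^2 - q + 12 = (q + 4)*(q^3 - 3*q^2 - q + 3) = (q - 3)*(q + 4)*(q^2 - 1) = (q - 3)*(q - 1)*(q + 4)*(q + 1)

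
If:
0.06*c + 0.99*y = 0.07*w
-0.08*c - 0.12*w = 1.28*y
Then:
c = -16.28125*y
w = 0.1875*y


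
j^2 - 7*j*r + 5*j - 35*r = (j + 5)*(j - 7*r)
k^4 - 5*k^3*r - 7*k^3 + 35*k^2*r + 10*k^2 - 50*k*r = k*(k - 5)*(k - 2)*(k - 5*r)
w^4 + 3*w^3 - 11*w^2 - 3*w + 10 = (w - 2)*(w - 1)*(w + 1)*(w + 5)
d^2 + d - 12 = (d - 3)*(d + 4)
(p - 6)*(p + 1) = p^2 - 5*p - 6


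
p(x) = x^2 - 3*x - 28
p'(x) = 2*x - 3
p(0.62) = -29.48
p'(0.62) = -1.76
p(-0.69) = -25.45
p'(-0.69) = -4.38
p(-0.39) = -26.68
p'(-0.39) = -3.78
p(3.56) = -26.01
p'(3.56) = 4.12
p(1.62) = -30.24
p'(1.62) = 0.24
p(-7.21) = 45.61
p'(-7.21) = -17.42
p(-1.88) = -18.83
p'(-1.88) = -6.76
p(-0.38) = -26.72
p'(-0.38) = -3.76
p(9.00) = 26.00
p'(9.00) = 15.00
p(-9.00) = 80.00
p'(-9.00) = -21.00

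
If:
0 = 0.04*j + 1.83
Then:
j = -45.75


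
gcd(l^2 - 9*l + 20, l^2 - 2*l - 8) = l - 4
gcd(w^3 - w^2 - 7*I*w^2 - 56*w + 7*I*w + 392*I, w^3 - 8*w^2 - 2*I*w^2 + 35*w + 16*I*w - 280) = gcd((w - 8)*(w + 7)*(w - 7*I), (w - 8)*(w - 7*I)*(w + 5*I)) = w^2 + w*(-8 - 7*I) + 56*I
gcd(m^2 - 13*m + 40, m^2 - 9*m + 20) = m - 5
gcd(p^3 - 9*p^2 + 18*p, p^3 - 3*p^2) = p^2 - 3*p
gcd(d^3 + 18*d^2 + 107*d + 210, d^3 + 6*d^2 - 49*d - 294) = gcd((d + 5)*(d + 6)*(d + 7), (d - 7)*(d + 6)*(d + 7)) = d^2 + 13*d + 42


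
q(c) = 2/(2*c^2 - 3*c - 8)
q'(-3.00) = 0.08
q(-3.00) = 0.11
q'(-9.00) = 0.00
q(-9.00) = 0.01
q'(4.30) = -0.11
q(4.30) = 0.12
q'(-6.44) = 0.01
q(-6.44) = 0.02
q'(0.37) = 0.04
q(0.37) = -0.23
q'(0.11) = 0.07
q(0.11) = -0.24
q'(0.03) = 0.09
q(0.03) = -0.25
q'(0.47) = 0.03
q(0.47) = -0.22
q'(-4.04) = 0.03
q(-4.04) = 0.05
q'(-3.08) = 0.07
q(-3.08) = 0.10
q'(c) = 2*(3 - 4*c)/(2*c^2 - 3*c - 8)^2 = 2*(3 - 4*c)/(-2*c^2 + 3*c + 8)^2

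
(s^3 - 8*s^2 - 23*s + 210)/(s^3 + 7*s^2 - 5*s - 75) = (s^2 - 13*s + 42)/(s^2 + 2*s - 15)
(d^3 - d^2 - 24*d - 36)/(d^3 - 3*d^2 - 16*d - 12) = (d + 3)/(d + 1)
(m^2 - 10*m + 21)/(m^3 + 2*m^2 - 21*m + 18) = (m - 7)/(m^2 + 5*m - 6)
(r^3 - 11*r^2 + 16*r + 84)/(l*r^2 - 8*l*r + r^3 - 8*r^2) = (r^3 - 11*r^2 + 16*r + 84)/(r*(l*r - 8*l + r^2 - 8*r))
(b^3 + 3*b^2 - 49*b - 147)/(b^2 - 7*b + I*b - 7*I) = (b^2 + 10*b + 21)/(b + I)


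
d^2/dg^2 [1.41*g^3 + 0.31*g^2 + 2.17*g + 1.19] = 8.46*g + 0.62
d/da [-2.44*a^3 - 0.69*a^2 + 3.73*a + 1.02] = -7.32*a^2 - 1.38*a + 3.73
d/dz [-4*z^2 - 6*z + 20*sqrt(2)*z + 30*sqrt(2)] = -8*z - 6 + 20*sqrt(2)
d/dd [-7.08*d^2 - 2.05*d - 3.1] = -14.16*d - 2.05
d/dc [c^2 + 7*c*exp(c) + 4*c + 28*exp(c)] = 7*c*exp(c) + 2*c + 35*exp(c) + 4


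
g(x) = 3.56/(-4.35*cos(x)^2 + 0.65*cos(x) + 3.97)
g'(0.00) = 0.00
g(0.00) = 13.19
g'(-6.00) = -22.49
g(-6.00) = 6.10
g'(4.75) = -0.07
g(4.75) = 0.89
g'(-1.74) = -0.53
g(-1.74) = 0.95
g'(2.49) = 33.06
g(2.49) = 5.06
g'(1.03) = -1.18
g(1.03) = 1.13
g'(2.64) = 4559.75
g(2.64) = 63.86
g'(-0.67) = 4.18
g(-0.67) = 1.97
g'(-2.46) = -23.44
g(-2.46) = 4.23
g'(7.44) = -0.75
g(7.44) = 1.01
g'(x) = 3.56*(-8.7*sin(x)*cos(x) + 0.65*sin(x))/(-4.35*cos(x)^2 + 0.65*cos(x) + 3.97)^2 = (2.314 - 30.972*cos(x))*sin(x)/(-4.35*cos(x)^2 + 0.65*cos(x) + 3.97)^2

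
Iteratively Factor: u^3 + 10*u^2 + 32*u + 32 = (u + 2)*(u^2 + 8*u + 16) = (u + 2)*(u + 4)*(u + 4)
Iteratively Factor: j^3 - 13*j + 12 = (j - 1)*(j^2 + j - 12) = (j - 3)*(j - 1)*(j + 4)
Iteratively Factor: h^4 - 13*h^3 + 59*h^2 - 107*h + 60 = (h - 4)*(h^3 - 9*h^2 + 23*h - 15) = (h - 4)*(h - 1)*(h^2 - 8*h + 15) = (h - 4)*(h - 3)*(h - 1)*(h - 5)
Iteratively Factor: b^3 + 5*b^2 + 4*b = (b + 1)*(b^2 + 4*b) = (b + 1)*(b + 4)*(b)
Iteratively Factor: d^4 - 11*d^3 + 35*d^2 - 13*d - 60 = (d - 5)*(d^3 - 6*d^2 + 5*d + 12) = (d - 5)*(d - 3)*(d^2 - 3*d - 4) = (d - 5)*(d - 4)*(d - 3)*(d + 1)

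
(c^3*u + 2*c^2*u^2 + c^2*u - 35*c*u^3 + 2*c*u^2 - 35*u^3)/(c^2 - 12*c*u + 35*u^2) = u*(-c^2 - 7*c*u - c - 7*u)/(-c + 7*u)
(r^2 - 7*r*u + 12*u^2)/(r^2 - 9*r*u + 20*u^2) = (r - 3*u)/(r - 5*u)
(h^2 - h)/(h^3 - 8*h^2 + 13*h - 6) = h/(h^2 - 7*h + 6)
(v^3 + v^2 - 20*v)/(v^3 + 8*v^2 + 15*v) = (v - 4)/(v + 3)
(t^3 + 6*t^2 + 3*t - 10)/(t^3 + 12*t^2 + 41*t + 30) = (t^2 + t - 2)/(t^2 + 7*t + 6)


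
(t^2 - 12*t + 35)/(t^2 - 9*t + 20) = (t - 7)/(t - 4)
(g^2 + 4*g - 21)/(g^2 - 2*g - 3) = (g + 7)/(g + 1)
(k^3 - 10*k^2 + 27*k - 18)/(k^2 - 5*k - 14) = (-k^3 + 10*k^2 - 27*k + 18)/(-k^2 + 5*k + 14)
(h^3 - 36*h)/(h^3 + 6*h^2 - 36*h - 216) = h/(h + 6)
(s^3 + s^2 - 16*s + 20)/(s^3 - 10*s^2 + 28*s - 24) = (s + 5)/(s - 6)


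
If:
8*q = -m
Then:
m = -8*q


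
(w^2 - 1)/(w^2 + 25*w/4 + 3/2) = 4*(w^2 - 1)/(4*w^2 + 25*w + 6)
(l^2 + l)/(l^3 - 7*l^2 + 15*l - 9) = l*(l + 1)/(l^3 - 7*l^2 + 15*l - 9)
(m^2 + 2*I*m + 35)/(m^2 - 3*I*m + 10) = (m + 7*I)/(m + 2*I)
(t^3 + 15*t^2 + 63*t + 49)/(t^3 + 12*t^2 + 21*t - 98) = (t + 1)/(t - 2)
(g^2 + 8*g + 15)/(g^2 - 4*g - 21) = (g + 5)/(g - 7)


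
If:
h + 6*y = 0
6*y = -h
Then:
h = -6*y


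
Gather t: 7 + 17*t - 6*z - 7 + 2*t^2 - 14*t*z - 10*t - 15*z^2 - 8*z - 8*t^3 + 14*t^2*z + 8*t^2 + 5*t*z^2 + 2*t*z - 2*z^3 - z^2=-8*t^3 + t^2*(14*z + 10) + t*(5*z^2 - 12*z + 7) - 2*z^3 - 16*z^2 - 14*z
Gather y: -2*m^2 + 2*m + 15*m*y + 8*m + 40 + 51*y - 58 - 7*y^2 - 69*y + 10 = -2*m^2 + 10*m - 7*y^2 + y*(15*m - 18) - 8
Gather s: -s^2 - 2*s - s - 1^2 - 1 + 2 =-s^2 - 3*s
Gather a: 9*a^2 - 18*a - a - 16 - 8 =9*a^2 - 19*a - 24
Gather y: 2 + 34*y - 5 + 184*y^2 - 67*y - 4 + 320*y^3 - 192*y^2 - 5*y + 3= 320*y^3 - 8*y^2 - 38*y - 4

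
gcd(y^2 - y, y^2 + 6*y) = y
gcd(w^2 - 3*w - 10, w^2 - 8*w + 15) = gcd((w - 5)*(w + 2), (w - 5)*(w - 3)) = w - 5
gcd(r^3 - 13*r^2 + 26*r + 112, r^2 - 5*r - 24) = r - 8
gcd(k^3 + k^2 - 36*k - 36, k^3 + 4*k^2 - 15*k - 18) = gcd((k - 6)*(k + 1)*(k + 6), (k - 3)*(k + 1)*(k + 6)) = k^2 + 7*k + 6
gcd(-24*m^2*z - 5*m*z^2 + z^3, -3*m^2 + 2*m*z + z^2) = 3*m + z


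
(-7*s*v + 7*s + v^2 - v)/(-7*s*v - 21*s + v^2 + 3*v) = (v - 1)/(v + 3)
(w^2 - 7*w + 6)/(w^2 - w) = (w - 6)/w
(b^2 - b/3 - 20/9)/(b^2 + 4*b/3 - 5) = (b + 4/3)/(b + 3)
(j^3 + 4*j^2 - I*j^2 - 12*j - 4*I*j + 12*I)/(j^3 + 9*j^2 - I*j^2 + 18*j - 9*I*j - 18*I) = (j - 2)/(j + 3)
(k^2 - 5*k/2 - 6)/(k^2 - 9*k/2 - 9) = (k - 4)/(k - 6)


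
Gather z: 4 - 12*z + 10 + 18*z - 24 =6*z - 10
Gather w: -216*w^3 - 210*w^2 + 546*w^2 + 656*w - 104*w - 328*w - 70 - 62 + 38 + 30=-216*w^3 + 336*w^2 + 224*w - 64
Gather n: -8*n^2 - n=-8*n^2 - n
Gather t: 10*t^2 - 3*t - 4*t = 10*t^2 - 7*t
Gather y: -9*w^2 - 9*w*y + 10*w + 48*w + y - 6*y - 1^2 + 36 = -9*w^2 + 58*w + y*(-9*w - 5) + 35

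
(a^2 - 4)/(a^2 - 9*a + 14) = (a + 2)/(a - 7)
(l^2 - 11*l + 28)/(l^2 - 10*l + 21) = (l - 4)/(l - 3)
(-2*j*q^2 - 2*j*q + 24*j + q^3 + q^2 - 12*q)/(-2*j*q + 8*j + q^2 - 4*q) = (q^2 + q - 12)/(q - 4)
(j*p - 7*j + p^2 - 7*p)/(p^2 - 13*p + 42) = (j + p)/(p - 6)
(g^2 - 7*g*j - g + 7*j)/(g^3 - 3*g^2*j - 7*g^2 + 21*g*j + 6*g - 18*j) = (g - 7*j)/(g^2 - 3*g*j - 6*g + 18*j)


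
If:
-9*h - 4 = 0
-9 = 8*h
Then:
No Solution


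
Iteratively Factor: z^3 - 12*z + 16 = (z - 2)*(z^2 + 2*z - 8) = (z - 2)^2*(z + 4)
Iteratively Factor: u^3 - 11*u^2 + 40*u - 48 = (u - 4)*(u^2 - 7*u + 12) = (u - 4)*(u - 3)*(u - 4)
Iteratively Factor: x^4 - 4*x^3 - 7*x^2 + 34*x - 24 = (x - 4)*(x^3 - 7*x + 6) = (x - 4)*(x - 2)*(x^2 + 2*x - 3) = (x - 4)*(x - 2)*(x - 1)*(x + 3)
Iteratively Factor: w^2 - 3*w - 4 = (w + 1)*(w - 4)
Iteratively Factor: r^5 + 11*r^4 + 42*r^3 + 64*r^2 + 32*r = (r + 1)*(r^4 + 10*r^3 + 32*r^2 + 32*r) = (r + 1)*(r + 2)*(r^3 + 8*r^2 + 16*r) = r*(r + 1)*(r + 2)*(r^2 + 8*r + 16) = r*(r + 1)*(r + 2)*(r + 4)*(r + 4)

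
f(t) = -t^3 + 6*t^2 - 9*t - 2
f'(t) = -3*t^2 + 12*t - 9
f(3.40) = -2.54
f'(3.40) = -2.88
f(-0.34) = 1.79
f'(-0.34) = -13.43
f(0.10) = -2.84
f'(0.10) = -7.83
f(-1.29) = 21.74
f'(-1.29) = -29.47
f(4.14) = -7.38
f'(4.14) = -10.74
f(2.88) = -2.04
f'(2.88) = 0.68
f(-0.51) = 4.28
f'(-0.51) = -15.90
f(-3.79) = 172.73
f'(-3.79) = -97.57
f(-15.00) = 4858.00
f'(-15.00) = -864.00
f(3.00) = -2.00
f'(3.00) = 0.00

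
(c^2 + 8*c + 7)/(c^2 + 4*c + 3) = (c + 7)/(c + 3)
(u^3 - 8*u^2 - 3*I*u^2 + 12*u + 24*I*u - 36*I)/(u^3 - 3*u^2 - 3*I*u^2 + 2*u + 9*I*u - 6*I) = (u - 6)/(u - 1)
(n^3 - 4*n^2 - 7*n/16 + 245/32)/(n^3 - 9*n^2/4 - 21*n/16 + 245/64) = 2*(2*n - 7)/(4*n - 7)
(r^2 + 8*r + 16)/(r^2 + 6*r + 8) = (r + 4)/(r + 2)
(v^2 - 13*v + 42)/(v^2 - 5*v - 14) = (v - 6)/(v + 2)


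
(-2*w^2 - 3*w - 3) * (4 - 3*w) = 6*w^3 + w^2 - 3*w - 12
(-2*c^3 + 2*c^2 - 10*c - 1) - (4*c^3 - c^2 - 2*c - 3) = -6*c^3 + 3*c^2 - 8*c + 2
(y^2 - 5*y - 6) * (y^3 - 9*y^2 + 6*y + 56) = y^5 - 14*y^4 + 45*y^3 + 80*y^2 - 316*y - 336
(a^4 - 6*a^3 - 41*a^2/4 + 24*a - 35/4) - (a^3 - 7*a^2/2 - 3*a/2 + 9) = a^4 - 7*a^3 - 27*a^2/4 + 51*a/2 - 71/4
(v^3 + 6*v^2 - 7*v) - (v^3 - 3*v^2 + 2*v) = 9*v^2 - 9*v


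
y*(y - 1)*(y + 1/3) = y^3 - 2*y^2/3 - y/3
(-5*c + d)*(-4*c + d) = 20*c^2 - 9*c*d + d^2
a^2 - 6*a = a*(a - 6)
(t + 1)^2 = t^2 + 2*t + 1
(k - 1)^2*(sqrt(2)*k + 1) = sqrt(2)*k^3 - 2*sqrt(2)*k^2 + k^2 - 2*k + sqrt(2)*k + 1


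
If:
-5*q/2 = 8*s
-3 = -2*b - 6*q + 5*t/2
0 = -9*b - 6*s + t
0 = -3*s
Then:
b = -6/41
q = 0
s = 0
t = -54/41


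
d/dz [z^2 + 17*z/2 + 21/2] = 2*z + 17/2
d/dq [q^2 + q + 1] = 2*q + 1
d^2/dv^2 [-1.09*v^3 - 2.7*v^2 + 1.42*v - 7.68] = -6.54*v - 5.4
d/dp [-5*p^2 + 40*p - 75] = 40 - 10*p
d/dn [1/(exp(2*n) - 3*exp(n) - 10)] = (3 - 2*exp(n))*exp(n)/(-exp(2*n) + 3*exp(n) + 10)^2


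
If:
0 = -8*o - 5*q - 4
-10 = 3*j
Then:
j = -10/3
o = -5*q/8 - 1/2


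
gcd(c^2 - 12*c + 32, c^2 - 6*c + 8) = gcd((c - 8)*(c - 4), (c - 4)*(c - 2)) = c - 4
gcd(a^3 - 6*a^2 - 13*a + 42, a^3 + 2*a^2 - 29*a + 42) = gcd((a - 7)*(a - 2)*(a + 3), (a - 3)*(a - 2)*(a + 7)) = a - 2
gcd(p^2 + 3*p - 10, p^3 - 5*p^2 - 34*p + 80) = p^2 + 3*p - 10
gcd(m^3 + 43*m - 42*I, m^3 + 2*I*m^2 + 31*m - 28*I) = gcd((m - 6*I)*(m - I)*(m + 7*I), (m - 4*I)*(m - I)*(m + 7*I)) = m^2 + 6*I*m + 7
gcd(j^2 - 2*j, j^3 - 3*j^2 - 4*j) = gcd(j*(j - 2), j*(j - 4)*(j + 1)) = j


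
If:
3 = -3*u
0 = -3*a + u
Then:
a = -1/3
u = -1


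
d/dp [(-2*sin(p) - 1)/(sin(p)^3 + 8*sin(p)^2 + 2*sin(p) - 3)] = (4*sin(p)^3 + 19*sin(p)^2 + 16*sin(p) + 8)*cos(p)/(sin(p)^3 + 8*sin(p)^2 + 2*sin(p) - 3)^2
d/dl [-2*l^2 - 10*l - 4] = -4*l - 10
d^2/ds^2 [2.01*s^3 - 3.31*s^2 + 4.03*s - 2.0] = 12.06*s - 6.62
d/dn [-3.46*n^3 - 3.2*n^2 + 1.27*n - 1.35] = -10.38*n^2 - 6.4*n + 1.27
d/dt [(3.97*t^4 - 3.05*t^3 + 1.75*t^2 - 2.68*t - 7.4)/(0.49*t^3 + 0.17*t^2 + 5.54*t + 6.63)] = (1.9453*t^6 + 1.3498*t^5 + 64.6054*t^4 + 74.1168*t^3 - 39.6359*t^2 + 25.721*t + 23.2276)/(0.2401*t^6 + 0.1666*t^5 + 5.4581*t^4 + 8.381*t^3 + 32.9458*t^2 + 73.4604*t + 43.9569)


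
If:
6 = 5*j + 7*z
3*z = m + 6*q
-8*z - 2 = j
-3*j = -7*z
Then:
No Solution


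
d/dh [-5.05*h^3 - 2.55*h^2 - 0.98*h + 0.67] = -15.15*h^2 - 5.1*h - 0.98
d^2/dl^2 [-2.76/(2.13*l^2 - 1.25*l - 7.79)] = (-25.043688*l^2 + 14.697*l + 2.76*(4.26*l - 1.25)*(8.52*l - 2.5) + 91.591704)/(-2.13*l^2 + 1.25*l + 7.79)^3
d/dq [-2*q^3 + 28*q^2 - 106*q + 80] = -6*q^2 + 56*q - 106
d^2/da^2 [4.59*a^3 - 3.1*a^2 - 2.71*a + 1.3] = 27.54*a - 6.2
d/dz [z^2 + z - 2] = 2*z + 1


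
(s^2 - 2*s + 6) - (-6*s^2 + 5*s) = 7*s^2 - 7*s + 6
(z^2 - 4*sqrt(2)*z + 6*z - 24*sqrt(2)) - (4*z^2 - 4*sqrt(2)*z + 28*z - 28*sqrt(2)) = -3*z^2 - 22*z + 4*sqrt(2)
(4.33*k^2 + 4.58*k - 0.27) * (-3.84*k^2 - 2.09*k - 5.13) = -16.6272*k^4 - 26.6369*k^3 - 30.7483*k^2 - 22.9311*k + 1.3851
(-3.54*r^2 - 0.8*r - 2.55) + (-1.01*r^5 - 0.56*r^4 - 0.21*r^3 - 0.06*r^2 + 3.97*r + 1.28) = -1.01*r^5 - 0.56*r^4 - 0.21*r^3 - 3.6*r^2 + 3.17*r - 1.27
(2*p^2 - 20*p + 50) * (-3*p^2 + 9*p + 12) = -6*p^4 + 78*p^3 - 306*p^2 + 210*p + 600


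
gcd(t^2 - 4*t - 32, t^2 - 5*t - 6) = 1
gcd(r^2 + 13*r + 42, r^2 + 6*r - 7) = r + 7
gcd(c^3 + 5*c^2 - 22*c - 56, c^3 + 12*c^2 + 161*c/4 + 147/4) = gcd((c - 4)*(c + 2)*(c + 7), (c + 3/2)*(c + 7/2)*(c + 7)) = c + 7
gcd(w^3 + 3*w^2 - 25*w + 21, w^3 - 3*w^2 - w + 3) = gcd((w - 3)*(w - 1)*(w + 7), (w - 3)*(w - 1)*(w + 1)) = w^2 - 4*w + 3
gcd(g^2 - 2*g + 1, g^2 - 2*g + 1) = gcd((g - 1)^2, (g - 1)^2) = g^2 - 2*g + 1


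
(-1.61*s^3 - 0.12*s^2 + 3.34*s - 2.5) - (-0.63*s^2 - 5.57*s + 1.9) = -1.61*s^3 + 0.51*s^2 + 8.91*s - 4.4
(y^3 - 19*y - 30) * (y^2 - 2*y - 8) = y^5 - 2*y^4 - 27*y^3 + 8*y^2 + 212*y + 240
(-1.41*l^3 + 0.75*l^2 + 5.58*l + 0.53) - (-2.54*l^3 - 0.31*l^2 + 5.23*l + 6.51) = 1.13*l^3 + 1.06*l^2 + 0.35*l - 5.98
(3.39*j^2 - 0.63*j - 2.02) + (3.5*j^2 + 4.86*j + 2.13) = 6.89*j^2 + 4.23*j + 0.11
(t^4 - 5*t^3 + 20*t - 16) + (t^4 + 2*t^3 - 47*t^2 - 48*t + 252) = 2*t^4 - 3*t^3 - 47*t^2 - 28*t + 236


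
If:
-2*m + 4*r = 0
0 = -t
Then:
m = 2*r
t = 0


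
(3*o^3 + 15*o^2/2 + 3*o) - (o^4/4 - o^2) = -o^4/4 + 3*o^3 + 17*o^2/2 + 3*o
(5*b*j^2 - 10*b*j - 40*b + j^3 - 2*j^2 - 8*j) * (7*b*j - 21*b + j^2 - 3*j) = 35*b^2*j^3 - 175*b^2*j^2 - 70*b^2*j + 840*b^2 + 12*b*j^4 - 60*b*j^3 - 24*b*j^2 + 288*b*j + j^5 - 5*j^4 - 2*j^3 + 24*j^2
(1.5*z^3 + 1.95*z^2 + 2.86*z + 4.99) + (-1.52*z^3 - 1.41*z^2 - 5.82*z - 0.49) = -0.02*z^3 + 0.54*z^2 - 2.96*z + 4.5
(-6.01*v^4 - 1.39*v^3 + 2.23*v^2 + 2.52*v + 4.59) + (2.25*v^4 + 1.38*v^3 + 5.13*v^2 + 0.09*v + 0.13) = -3.76*v^4 - 0.01*v^3 + 7.36*v^2 + 2.61*v + 4.72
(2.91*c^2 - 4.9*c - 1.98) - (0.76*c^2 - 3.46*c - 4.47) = 2.15*c^2 - 1.44*c + 2.49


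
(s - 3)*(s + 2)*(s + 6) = s^3 + 5*s^2 - 12*s - 36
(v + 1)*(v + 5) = v^2 + 6*v + 5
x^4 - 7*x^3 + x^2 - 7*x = x*(x - 7)*(x - I)*(x + I)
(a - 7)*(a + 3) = a^2 - 4*a - 21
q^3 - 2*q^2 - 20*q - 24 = (q - 6)*(q + 2)^2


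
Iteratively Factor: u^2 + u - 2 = (u - 1)*(u + 2)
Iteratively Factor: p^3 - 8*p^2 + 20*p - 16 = (p - 2)*(p^2 - 6*p + 8) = (p - 2)^2*(p - 4)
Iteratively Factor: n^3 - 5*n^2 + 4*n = (n - 4)*(n^2 - n) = (n - 4)*(n - 1)*(n)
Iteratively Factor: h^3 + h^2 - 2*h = (h)*(h^2 + h - 2) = h*(h + 2)*(h - 1)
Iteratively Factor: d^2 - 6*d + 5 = (d - 1)*(d - 5)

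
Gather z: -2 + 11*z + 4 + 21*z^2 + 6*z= 21*z^2 + 17*z + 2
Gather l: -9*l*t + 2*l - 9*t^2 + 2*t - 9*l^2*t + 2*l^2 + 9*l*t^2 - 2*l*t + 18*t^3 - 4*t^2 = l^2*(2 - 9*t) + l*(9*t^2 - 11*t + 2) + 18*t^3 - 13*t^2 + 2*t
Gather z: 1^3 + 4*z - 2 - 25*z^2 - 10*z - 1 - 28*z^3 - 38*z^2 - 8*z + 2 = -28*z^3 - 63*z^2 - 14*z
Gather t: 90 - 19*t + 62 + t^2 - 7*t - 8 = t^2 - 26*t + 144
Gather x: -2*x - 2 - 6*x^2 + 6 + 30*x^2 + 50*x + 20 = 24*x^2 + 48*x + 24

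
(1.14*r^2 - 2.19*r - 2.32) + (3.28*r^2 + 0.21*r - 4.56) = 4.42*r^2 - 1.98*r - 6.88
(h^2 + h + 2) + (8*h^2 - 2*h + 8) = 9*h^2 - h + 10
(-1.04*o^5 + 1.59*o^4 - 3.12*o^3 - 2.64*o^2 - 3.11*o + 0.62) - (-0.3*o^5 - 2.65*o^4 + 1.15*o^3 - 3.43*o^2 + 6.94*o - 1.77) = -0.74*o^5 + 4.24*o^4 - 4.27*o^3 + 0.79*o^2 - 10.05*o + 2.39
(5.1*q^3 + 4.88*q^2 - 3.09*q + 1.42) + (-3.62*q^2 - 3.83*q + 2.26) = 5.1*q^3 + 1.26*q^2 - 6.92*q + 3.68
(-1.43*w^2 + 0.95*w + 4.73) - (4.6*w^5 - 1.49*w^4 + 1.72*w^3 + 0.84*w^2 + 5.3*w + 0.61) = -4.6*w^5 + 1.49*w^4 - 1.72*w^3 - 2.27*w^2 - 4.35*w + 4.12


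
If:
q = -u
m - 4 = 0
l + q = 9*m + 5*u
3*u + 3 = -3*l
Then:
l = 30/7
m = 4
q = 37/7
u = -37/7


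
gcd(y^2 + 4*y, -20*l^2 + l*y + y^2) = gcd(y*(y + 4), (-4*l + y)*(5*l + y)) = 1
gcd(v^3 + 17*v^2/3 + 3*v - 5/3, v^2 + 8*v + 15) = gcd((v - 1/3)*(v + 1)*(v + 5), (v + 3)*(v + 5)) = v + 5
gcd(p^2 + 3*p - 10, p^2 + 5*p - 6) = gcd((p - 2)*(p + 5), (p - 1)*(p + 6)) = 1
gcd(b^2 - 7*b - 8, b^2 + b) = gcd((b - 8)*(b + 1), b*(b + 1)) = b + 1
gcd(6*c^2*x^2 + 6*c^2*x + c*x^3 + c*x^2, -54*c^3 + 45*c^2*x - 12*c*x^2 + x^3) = 1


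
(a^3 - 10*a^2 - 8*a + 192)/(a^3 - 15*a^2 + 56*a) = (a^2 - 2*a - 24)/(a*(a - 7))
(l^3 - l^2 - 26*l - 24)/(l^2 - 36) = (l^2 + 5*l + 4)/(l + 6)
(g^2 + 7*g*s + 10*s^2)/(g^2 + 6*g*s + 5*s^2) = (g + 2*s)/(g + s)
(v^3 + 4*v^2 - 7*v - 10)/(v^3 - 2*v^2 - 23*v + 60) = (v^2 - v - 2)/(v^2 - 7*v + 12)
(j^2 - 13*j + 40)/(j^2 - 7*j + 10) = (j - 8)/(j - 2)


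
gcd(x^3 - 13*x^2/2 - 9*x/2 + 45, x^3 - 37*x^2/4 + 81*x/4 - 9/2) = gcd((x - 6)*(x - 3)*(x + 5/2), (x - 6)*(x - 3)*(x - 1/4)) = x^2 - 9*x + 18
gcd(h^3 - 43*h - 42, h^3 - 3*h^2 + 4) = h + 1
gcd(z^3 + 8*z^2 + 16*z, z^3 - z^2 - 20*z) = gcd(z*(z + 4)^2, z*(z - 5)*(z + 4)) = z^2 + 4*z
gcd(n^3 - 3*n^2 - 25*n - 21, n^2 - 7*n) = n - 7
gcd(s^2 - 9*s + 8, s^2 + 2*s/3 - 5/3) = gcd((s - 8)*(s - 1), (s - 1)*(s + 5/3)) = s - 1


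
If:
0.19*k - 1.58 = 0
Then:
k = 8.32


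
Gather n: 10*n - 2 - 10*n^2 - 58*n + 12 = -10*n^2 - 48*n + 10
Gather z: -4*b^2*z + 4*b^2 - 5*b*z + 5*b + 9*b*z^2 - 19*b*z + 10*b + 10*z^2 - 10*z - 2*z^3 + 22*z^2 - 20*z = 4*b^2 + 15*b - 2*z^3 + z^2*(9*b + 32) + z*(-4*b^2 - 24*b - 30)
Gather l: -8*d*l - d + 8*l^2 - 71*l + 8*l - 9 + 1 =-d + 8*l^2 + l*(-8*d - 63) - 8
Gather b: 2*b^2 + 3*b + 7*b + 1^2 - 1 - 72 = 2*b^2 + 10*b - 72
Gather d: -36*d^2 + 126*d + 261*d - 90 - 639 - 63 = -36*d^2 + 387*d - 792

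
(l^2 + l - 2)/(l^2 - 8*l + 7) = (l + 2)/(l - 7)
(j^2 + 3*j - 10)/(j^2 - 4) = (j + 5)/(j + 2)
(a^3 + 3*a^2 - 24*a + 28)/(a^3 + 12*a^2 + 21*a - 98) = (a - 2)/(a + 7)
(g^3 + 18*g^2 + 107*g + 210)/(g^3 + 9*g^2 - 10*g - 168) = (g + 5)/(g - 4)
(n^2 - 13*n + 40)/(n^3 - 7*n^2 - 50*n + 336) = (n - 5)/(n^2 + n - 42)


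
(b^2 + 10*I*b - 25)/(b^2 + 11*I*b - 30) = (b + 5*I)/(b + 6*I)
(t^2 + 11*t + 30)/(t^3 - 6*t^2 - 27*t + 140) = (t + 6)/(t^2 - 11*t + 28)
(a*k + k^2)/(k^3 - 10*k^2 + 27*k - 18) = k*(a + k)/(k^3 - 10*k^2 + 27*k - 18)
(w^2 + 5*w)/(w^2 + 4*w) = (w + 5)/(w + 4)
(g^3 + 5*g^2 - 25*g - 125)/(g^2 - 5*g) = g + 10 + 25/g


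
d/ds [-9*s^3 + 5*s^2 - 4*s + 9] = -27*s^2 + 10*s - 4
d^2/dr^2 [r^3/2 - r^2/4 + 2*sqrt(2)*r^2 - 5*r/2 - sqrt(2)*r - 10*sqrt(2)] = 3*r - 1/2 + 4*sqrt(2)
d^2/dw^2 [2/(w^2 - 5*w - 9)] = 4*(w^2 - 5*w - (2*w - 5)^2 - 9)/(-w^2 + 5*w + 9)^3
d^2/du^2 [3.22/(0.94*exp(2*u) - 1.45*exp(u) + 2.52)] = ((4.669 - 12.1072*exp(u))*(0.94*exp(2*u) - 1.45*exp(u) + 2.52) + 3.22*(1.88*exp(u) - 1.45)*(3.76*exp(u) - 2.9)*exp(u))*exp(u)/(0.94*exp(2*u) - 1.45*exp(u) + 2.52)^3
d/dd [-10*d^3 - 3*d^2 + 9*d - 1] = -30*d^2 - 6*d + 9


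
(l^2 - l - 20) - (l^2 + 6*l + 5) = -7*l - 25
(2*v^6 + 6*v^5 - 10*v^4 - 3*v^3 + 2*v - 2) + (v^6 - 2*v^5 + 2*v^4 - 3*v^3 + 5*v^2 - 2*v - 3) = 3*v^6 + 4*v^5 - 8*v^4 - 6*v^3 + 5*v^2 - 5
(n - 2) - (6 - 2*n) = 3*n - 8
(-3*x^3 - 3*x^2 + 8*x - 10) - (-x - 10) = -3*x^3 - 3*x^2 + 9*x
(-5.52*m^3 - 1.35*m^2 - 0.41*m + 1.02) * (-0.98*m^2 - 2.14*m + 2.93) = 5.4096*m^5 + 13.1358*m^4 - 12.8828*m^3 - 4.0777*m^2 - 3.3841*m + 2.9886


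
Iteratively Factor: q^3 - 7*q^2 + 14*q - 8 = (q - 2)*(q^2 - 5*q + 4) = (q - 2)*(q - 1)*(q - 4)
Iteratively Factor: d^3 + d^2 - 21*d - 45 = (d + 3)*(d^2 - 2*d - 15) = (d + 3)^2*(d - 5)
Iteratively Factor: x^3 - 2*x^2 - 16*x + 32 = (x + 4)*(x^2 - 6*x + 8) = (x - 4)*(x + 4)*(x - 2)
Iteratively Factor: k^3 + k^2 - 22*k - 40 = (k - 5)*(k^2 + 6*k + 8) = (k - 5)*(k + 2)*(k + 4)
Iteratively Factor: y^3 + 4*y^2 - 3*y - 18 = (y + 3)*(y^2 + y - 6) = (y - 2)*(y + 3)*(y + 3)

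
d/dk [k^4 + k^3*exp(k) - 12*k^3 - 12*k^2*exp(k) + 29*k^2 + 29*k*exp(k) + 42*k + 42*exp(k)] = k^3*exp(k) + 4*k^3 - 9*k^2*exp(k) - 36*k^2 + 5*k*exp(k) + 58*k + 71*exp(k) + 42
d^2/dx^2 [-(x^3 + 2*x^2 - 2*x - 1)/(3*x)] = -2/3 + 2/(3*x^3)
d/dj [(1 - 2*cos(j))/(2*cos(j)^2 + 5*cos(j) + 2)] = (-4*cos(j)^2 + 4*cos(j) + 9)*sin(j)/((cos(j) + 2)^2*(2*cos(j) + 1)^2)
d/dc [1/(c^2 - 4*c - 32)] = 2*(2 - c)/(-c^2 + 4*c + 32)^2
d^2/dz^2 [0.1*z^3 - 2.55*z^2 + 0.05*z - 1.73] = 0.6*z - 5.1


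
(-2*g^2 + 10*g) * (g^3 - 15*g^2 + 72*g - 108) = -2*g^5 + 40*g^4 - 294*g^3 + 936*g^2 - 1080*g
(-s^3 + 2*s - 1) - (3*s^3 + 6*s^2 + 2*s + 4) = -4*s^3 - 6*s^2 - 5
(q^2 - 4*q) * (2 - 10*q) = -10*q^3 + 42*q^2 - 8*q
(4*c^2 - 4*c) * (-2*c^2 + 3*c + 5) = -8*c^4 + 20*c^3 + 8*c^2 - 20*c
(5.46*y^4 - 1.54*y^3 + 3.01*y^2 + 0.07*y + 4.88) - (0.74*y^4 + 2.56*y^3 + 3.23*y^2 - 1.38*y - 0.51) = 4.72*y^4 - 4.1*y^3 - 0.22*y^2 + 1.45*y + 5.39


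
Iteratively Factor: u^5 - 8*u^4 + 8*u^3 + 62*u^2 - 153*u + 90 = (u - 5)*(u^4 - 3*u^3 - 7*u^2 + 27*u - 18) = (u - 5)*(u + 3)*(u^3 - 6*u^2 + 11*u - 6) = (u - 5)*(u - 3)*(u + 3)*(u^2 - 3*u + 2) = (u - 5)*(u - 3)*(u - 1)*(u + 3)*(u - 2)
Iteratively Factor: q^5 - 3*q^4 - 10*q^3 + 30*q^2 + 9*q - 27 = (q + 3)*(q^4 - 6*q^3 + 8*q^2 + 6*q - 9) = (q - 3)*(q + 3)*(q^3 - 3*q^2 - q + 3) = (q - 3)*(q - 1)*(q + 3)*(q^2 - 2*q - 3) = (q - 3)*(q - 1)*(q + 1)*(q + 3)*(q - 3)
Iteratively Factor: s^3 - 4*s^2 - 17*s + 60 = (s - 3)*(s^2 - s - 20) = (s - 5)*(s - 3)*(s + 4)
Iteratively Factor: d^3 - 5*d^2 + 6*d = (d - 3)*(d^2 - 2*d) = d*(d - 3)*(d - 2)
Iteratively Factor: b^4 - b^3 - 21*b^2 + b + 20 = (b - 5)*(b^3 + 4*b^2 - b - 4) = (b - 5)*(b + 1)*(b^2 + 3*b - 4) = (b - 5)*(b + 1)*(b + 4)*(b - 1)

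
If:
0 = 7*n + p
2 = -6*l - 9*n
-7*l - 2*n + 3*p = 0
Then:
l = -46/75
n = 14/75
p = -98/75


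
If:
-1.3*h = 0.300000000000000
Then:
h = -0.23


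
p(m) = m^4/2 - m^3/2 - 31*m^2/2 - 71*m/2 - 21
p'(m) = 2*m^3 - 3*m^2/2 - 31*m - 71/2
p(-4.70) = 99.35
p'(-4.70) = -130.58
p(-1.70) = 1.19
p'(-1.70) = 3.04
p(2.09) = -157.93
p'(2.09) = -88.58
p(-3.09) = 1.03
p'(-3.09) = -13.04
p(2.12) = -160.59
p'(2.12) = -88.91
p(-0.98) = -0.16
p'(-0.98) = -8.44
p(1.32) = -94.50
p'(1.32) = -74.43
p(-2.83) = -1.27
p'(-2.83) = -5.11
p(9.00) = 1320.00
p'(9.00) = 1022.00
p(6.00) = -252.00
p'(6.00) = 156.50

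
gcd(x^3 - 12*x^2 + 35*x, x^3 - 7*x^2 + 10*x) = x^2 - 5*x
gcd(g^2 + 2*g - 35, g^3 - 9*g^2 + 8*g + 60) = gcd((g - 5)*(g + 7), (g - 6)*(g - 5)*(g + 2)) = g - 5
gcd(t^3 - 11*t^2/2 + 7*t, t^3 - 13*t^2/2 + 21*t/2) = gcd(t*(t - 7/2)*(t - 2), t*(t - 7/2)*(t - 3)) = t^2 - 7*t/2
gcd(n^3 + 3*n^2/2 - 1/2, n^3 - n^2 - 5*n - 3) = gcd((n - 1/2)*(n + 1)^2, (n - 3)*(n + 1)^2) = n^2 + 2*n + 1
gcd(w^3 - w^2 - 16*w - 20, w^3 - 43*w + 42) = 1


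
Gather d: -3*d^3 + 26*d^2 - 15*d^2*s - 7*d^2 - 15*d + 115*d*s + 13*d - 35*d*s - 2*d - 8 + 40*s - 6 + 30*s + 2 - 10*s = -3*d^3 + d^2*(19 - 15*s) + d*(80*s - 4) + 60*s - 12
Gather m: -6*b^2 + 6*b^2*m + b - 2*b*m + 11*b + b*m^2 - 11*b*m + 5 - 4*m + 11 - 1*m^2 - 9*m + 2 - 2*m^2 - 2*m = -6*b^2 + 12*b + m^2*(b - 3) + m*(6*b^2 - 13*b - 15) + 18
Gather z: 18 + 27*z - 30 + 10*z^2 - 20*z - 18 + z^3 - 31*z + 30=z^3 + 10*z^2 - 24*z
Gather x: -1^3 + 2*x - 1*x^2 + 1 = -x^2 + 2*x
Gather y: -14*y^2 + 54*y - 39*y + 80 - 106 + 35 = -14*y^2 + 15*y + 9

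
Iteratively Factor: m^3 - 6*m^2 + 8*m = (m - 2)*(m^2 - 4*m) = m*(m - 2)*(m - 4)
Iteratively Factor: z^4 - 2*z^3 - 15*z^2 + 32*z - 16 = (z + 4)*(z^3 - 6*z^2 + 9*z - 4) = (z - 4)*(z + 4)*(z^2 - 2*z + 1) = (z - 4)*(z - 1)*(z + 4)*(z - 1)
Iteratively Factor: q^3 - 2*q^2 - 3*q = (q + 1)*(q^2 - 3*q) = q*(q + 1)*(q - 3)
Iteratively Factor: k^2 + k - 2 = (k - 1)*(k + 2)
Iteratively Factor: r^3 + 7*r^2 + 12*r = (r)*(r^2 + 7*r + 12) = r*(r + 3)*(r + 4)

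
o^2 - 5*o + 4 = (o - 4)*(o - 1)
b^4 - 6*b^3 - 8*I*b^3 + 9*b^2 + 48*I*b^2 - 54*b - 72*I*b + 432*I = (b - 6)*(b - 8*I)*(b - 3*I)*(b + 3*I)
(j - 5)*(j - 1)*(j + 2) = j^3 - 4*j^2 - 7*j + 10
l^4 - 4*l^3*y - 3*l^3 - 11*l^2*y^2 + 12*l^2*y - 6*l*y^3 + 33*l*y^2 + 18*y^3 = (l - 3)*(l - 6*y)*(l + y)^2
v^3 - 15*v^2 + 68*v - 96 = (v - 8)*(v - 4)*(v - 3)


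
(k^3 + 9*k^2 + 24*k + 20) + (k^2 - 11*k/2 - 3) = k^3 + 10*k^2 + 37*k/2 + 17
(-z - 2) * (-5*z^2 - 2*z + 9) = 5*z^3 + 12*z^2 - 5*z - 18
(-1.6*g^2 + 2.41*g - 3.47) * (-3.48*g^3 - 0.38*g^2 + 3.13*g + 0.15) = 5.568*g^5 - 7.7788*g^4 + 6.1518*g^3 + 8.6219*g^2 - 10.4996*g - 0.5205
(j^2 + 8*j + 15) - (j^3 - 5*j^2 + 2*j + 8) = -j^3 + 6*j^2 + 6*j + 7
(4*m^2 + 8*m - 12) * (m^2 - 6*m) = 4*m^4 - 16*m^3 - 60*m^2 + 72*m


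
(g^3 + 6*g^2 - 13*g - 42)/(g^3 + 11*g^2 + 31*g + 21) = (g^2 - g - 6)/(g^2 + 4*g + 3)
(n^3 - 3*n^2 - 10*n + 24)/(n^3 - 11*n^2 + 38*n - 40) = (n + 3)/(n - 5)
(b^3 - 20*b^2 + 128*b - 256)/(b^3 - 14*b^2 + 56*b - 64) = (b - 8)/(b - 2)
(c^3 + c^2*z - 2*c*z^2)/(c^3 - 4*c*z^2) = (-c + z)/(-c + 2*z)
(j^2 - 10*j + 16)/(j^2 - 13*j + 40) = (j - 2)/(j - 5)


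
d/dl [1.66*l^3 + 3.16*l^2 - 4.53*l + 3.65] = 4.98*l^2 + 6.32*l - 4.53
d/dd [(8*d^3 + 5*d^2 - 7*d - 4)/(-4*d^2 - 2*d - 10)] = (-16*d^4 - 16*d^3 - 139*d^2 - 66*d + 31)/(2*(4*d^4 + 4*d^3 + 21*d^2 + 10*d + 25))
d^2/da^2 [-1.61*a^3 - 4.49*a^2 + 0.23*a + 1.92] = -9.66*a - 8.98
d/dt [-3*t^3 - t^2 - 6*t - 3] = -9*t^2 - 2*t - 6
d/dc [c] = 1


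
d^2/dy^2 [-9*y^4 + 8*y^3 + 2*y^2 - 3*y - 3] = -108*y^2 + 48*y + 4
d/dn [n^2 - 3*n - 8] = 2*n - 3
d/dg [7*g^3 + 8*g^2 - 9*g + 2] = 21*g^2 + 16*g - 9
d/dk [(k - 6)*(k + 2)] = 2*k - 4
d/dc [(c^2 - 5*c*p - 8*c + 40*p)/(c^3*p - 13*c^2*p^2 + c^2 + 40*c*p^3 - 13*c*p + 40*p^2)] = (-c^2*p + 16*c*p - 64*p^2 - 8*p + 8)/(c^4*p^2 - 16*c^3*p^3 + 2*c^3*p + 64*c^2*p^4 - 32*c^2*p^2 + c^2 + 128*c*p^3 - 16*c*p + 64*p^2)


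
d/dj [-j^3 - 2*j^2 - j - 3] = -3*j^2 - 4*j - 1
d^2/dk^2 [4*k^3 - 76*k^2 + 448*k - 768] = 24*k - 152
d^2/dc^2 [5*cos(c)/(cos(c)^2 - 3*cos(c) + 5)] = (15*(1 - cos(c)^2)^2 + 5*cos(c)^5 - 160*cos(c)^3 + 105*cos(c)^2 + 275*cos(c) - 165)/(-cos(c)^2 + 3*cos(c) - 5)^3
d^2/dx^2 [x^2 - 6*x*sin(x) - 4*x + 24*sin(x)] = 6*x*sin(x) - 24*sin(x) - 12*cos(x) + 2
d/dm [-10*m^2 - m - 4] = -20*m - 1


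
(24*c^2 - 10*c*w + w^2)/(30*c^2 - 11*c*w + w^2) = (-4*c + w)/(-5*c + w)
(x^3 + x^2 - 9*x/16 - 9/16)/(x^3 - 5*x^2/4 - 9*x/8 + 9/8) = (4*x + 3)/(2*(2*x - 3))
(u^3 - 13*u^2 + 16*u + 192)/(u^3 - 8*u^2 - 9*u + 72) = (u - 8)/(u - 3)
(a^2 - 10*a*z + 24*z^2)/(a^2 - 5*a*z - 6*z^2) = (a - 4*z)/(a + z)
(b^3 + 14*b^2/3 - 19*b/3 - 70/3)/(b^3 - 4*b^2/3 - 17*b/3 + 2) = (3*b^2 + 8*b - 35)/(3*b^2 - 10*b + 3)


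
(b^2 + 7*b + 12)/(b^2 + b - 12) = (b + 3)/(b - 3)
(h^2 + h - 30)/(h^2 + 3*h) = (h^2 + h - 30)/(h*(h + 3))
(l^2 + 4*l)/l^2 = (l + 4)/l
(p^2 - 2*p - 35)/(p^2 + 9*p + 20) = (p - 7)/(p + 4)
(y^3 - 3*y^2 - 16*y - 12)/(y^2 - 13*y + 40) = (y^3 - 3*y^2 - 16*y - 12)/(y^2 - 13*y + 40)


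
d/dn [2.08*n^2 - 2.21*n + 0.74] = 4.16*n - 2.21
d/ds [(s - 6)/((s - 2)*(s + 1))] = (-s^2 + 12*s - 8)/(s^4 - 2*s^3 - 3*s^2 + 4*s + 4)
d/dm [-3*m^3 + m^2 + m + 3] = -9*m^2 + 2*m + 1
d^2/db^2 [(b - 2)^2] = 2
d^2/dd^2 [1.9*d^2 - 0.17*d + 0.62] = 3.80000000000000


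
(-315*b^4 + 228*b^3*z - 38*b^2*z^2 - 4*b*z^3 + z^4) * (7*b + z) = -2205*b^5 + 1281*b^4*z - 38*b^3*z^2 - 66*b^2*z^3 + 3*b*z^4 + z^5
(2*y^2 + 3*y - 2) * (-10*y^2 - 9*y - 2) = -20*y^4 - 48*y^3 - 11*y^2 + 12*y + 4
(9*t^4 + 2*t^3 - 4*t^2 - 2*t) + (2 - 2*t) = 9*t^4 + 2*t^3 - 4*t^2 - 4*t + 2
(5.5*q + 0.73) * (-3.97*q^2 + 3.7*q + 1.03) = -21.835*q^3 + 17.4519*q^2 + 8.366*q + 0.7519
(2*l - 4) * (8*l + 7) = 16*l^2 - 18*l - 28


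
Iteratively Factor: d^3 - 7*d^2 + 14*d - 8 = (d - 1)*(d^2 - 6*d + 8) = (d - 4)*(d - 1)*(d - 2)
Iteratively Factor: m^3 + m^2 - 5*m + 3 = (m - 1)*(m^2 + 2*m - 3) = (m - 1)^2*(m + 3)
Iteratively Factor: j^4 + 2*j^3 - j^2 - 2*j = (j)*(j^3 + 2*j^2 - j - 2) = j*(j + 1)*(j^2 + j - 2) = j*(j - 1)*(j + 1)*(j + 2)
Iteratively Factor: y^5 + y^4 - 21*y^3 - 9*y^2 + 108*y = (y + 4)*(y^4 - 3*y^3 - 9*y^2 + 27*y) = (y - 3)*(y + 4)*(y^3 - 9*y) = (y - 3)^2*(y + 4)*(y^2 + 3*y) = y*(y - 3)^2*(y + 4)*(y + 3)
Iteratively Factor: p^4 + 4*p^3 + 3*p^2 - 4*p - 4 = (p + 2)*(p^3 + 2*p^2 - p - 2) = (p + 1)*(p + 2)*(p^2 + p - 2) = (p - 1)*(p + 1)*(p + 2)*(p + 2)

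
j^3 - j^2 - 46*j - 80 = (j - 8)*(j + 2)*(j + 5)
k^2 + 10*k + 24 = (k + 4)*(k + 6)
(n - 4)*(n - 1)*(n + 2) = n^3 - 3*n^2 - 6*n + 8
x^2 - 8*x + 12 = (x - 6)*(x - 2)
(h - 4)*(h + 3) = h^2 - h - 12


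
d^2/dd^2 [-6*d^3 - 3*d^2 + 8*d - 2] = -36*d - 6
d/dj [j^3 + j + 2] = 3*j^2 + 1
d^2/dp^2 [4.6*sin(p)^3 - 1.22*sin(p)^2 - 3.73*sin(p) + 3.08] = 0.280000000000001*sin(p) + 10.35*sin(3*p) - 2.44*cos(2*p)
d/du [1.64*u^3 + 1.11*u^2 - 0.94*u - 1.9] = 4.92*u^2 + 2.22*u - 0.94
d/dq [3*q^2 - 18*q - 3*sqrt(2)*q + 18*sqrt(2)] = 6*q - 18 - 3*sqrt(2)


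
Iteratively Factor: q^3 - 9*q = (q)*(q^2 - 9) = q*(q - 3)*(q + 3)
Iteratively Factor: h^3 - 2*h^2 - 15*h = (h)*(h^2 - 2*h - 15) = h*(h + 3)*(h - 5)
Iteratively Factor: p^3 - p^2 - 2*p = (p)*(p^2 - p - 2) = p*(p - 2)*(p + 1)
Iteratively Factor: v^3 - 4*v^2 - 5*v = (v - 5)*(v^2 + v) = v*(v - 5)*(v + 1)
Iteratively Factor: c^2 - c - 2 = (c - 2)*(c + 1)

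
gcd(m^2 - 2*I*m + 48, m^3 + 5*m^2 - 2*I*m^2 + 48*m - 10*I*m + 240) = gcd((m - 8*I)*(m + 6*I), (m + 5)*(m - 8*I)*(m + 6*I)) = m^2 - 2*I*m + 48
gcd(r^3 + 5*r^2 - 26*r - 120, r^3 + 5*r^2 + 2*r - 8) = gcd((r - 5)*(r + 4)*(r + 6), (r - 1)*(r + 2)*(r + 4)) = r + 4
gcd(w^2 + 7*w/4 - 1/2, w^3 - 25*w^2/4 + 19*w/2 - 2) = w - 1/4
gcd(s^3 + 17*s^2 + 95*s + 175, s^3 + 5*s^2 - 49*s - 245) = s^2 + 12*s + 35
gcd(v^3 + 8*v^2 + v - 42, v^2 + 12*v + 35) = v + 7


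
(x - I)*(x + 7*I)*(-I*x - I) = -I*x^3 + 6*x^2 - I*x^2 + 6*x - 7*I*x - 7*I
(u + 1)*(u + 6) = u^2 + 7*u + 6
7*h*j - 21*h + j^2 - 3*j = (7*h + j)*(j - 3)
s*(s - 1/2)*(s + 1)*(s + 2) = s^4 + 5*s^3/2 + s^2/2 - s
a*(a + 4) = a^2 + 4*a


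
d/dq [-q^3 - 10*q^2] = q*(-3*q - 20)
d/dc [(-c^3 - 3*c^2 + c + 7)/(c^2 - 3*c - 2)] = (-c^4 + 6*c^3 + 14*c^2 - 2*c + 19)/(c^4 - 6*c^3 + 5*c^2 + 12*c + 4)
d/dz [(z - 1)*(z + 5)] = 2*z + 4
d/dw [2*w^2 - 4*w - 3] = 4*w - 4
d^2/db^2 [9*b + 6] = 0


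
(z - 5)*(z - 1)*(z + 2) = z^3 - 4*z^2 - 7*z + 10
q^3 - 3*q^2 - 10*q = q*(q - 5)*(q + 2)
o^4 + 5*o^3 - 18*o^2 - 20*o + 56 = (o - 2)^2*(o + 2)*(o + 7)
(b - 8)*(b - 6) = b^2 - 14*b + 48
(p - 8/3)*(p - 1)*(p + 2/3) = p^3 - 3*p^2 + 2*p/9 + 16/9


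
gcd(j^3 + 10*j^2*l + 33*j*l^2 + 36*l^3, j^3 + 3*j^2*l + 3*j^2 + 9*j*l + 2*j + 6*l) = j + 3*l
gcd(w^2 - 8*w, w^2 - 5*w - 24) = w - 8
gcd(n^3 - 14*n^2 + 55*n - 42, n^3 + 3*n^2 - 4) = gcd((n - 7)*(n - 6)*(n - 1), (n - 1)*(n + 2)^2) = n - 1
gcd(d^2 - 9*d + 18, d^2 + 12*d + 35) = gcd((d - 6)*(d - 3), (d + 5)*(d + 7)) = 1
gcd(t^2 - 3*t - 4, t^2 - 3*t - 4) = t^2 - 3*t - 4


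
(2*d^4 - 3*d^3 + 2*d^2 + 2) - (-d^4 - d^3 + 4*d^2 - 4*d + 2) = 3*d^4 - 2*d^3 - 2*d^2 + 4*d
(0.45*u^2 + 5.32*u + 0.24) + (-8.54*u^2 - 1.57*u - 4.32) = -8.09*u^2 + 3.75*u - 4.08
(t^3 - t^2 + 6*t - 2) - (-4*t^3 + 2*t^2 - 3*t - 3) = 5*t^3 - 3*t^2 + 9*t + 1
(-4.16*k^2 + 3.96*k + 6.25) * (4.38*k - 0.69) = -18.2208*k^3 + 20.2152*k^2 + 24.6426*k - 4.3125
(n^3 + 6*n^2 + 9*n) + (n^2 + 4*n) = n^3 + 7*n^2 + 13*n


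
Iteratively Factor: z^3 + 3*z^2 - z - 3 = (z + 3)*(z^2 - 1) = (z + 1)*(z + 3)*(z - 1)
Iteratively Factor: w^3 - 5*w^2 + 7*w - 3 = (w - 1)*(w^2 - 4*w + 3) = (w - 1)^2*(w - 3)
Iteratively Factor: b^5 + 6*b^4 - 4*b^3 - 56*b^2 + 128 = (b + 2)*(b^4 + 4*b^3 - 12*b^2 - 32*b + 64) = (b + 2)*(b + 4)*(b^3 - 12*b + 16) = (b - 2)*(b + 2)*(b + 4)*(b^2 + 2*b - 8) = (b - 2)^2*(b + 2)*(b + 4)*(b + 4)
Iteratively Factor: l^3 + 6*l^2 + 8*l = (l)*(l^2 + 6*l + 8) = l*(l + 2)*(l + 4)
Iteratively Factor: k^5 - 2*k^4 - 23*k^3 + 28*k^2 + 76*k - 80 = (k - 2)*(k^4 - 23*k^2 - 18*k + 40) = (k - 2)*(k + 2)*(k^3 - 2*k^2 - 19*k + 20) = (k - 5)*(k - 2)*(k + 2)*(k^2 + 3*k - 4) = (k - 5)*(k - 2)*(k + 2)*(k + 4)*(k - 1)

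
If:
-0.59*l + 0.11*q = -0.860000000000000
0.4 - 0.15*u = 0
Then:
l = 0.186440677966102*q + 1.45762711864407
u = 2.67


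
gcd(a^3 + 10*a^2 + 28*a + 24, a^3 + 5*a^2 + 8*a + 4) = a^2 + 4*a + 4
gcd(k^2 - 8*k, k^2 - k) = k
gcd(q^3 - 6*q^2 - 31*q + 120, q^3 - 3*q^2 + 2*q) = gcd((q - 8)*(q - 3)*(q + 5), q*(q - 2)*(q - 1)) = 1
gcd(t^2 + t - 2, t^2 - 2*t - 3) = 1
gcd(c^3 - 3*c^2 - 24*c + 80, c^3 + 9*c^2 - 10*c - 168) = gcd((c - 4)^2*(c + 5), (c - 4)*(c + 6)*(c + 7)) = c - 4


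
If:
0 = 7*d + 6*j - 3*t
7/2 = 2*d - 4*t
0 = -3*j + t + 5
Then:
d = -87/52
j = 57/52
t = -89/52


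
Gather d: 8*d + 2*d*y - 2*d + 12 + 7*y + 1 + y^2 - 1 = d*(2*y + 6) + y^2 + 7*y + 12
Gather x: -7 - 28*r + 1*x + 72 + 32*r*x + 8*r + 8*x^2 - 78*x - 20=-20*r + 8*x^2 + x*(32*r - 77) + 45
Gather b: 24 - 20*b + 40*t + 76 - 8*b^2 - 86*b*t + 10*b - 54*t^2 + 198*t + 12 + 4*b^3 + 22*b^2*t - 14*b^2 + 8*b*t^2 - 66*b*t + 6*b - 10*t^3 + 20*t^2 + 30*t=4*b^3 + b^2*(22*t - 22) + b*(8*t^2 - 152*t - 4) - 10*t^3 - 34*t^2 + 268*t + 112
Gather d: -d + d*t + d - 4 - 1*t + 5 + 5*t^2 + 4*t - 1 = d*t + 5*t^2 + 3*t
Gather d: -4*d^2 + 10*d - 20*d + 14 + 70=-4*d^2 - 10*d + 84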